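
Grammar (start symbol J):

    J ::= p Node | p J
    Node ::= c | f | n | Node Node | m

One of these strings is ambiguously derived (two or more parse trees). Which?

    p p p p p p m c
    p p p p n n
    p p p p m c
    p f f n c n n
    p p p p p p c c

p f f n c n n

p p p p p p m c: 1 tree
p p p p n n: 1 tree
p p p p m c: 1 tree
p f f n c n n: 42 trees
p p p p p p c c: 1 tree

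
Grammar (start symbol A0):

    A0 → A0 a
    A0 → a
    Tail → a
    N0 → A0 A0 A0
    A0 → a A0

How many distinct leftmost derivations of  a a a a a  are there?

16

Parse trees for a a a a a (showing first 6 of 16):
  [A0 [A0 [A0 [A0 [A0 a] a] a] a] a]
  [A0 [A0 [A0 [A0 a [A0 a]] a] a] a]
  [A0 [A0 [A0 a [A0 [A0 a] a]] a] a]
  [A0 [A0 [A0 a [A0 a [A0 a]]] a] a]
  [A0 [A0 a [A0 [A0 [A0 a] a] a]] a]
  [A0 [A0 a [A0 [A0 a [A0 a]] a]] a]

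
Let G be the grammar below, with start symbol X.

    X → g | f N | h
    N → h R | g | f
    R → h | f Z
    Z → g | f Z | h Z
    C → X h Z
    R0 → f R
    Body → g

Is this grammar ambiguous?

(C, R0, Body are unreachable from X, so their rules don't affect L(X).) Each reachable nonterminal has at most one production per leading terminal, and all productions are right-linear; the derivation is determined token-by-token.

Unambiguous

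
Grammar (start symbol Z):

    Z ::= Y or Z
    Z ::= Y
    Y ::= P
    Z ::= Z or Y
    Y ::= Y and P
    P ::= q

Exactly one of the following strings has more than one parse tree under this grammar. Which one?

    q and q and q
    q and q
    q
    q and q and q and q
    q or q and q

q and q and q: 1 tree
q and q: 1 tree
q: 1 tree
q and q and q and q: 1 tree
q or q and q: 2 trees

q or q and q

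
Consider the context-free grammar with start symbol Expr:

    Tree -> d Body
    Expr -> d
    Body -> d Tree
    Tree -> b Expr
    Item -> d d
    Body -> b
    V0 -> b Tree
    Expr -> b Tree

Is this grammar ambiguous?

Unambiguous

(Item, V0 are unreachable from Expr, so their rules don't affect L(Expr).) The reachable rules are right-linear with at most one rule per (nonterminal, next-terminal) pair. Each input token forces the next rule, so parsing is deterministic.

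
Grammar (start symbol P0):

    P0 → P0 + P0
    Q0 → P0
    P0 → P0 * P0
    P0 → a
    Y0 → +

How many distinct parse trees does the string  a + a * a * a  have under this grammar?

Parse trees for a + a * a * a:
  [P0 [P0 a] + [P0 [P0 a] * [P0 [P0 a] * [P0 a]]]]
  [P0 [P0 a] + [P0 [P0 [P0 a] * [P0 a]] * [P0 a]]]
  [P0 [P0 [P0 a] + [P0 a]] * [P0 [P0 a] * [P0 a]]]
  [P0 [P0 [P0 a] + [P0 [P0 a] * [P0 a]]] * [P0 a]]
  [P0 [P0 [P0 [P0 a] + [P0 a]] * [P0 a]] * [P0 a]]

5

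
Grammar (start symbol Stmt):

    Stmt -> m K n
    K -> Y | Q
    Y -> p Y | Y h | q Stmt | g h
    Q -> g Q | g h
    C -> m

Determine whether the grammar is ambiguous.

Witness: m g h n

Derivation 1: Stmt ⇒ m K n ⇒ m Y n ⇒ m g h n
Derivation 2: Stmt ⇒ m K n ⇒ m Q n ⇒ m g h n

Two distinct leftmost derivations for the same string.

Ambiguous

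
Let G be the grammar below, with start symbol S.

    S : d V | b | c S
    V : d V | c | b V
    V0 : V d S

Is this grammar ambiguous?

Unambiguous

(V0 is unreachable from S, so its rules don't affect L(S).) Each reachable nonterminal has at most one production per leading terminal, and all productions are right-linear; the derivation is determined token-by-token.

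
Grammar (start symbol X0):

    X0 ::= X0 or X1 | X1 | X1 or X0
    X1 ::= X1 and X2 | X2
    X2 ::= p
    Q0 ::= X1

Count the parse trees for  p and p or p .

Parse trees for p and p or p:
  [X0 [X0 [X1 [X1 [X2 p]] and [X2 p]]] or [X1 [X2 p]]]
  [X0 [X1 [X1 [X2 p]] and [X2 p]] or [X0 [X1 [X2 p]]]]

2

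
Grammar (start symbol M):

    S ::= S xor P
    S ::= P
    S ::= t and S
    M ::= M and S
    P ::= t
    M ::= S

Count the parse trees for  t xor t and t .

Parse trees for t xor t and t:
  [M [M [S [S [P t]] xor [P t]]] and [S [P t]]]

1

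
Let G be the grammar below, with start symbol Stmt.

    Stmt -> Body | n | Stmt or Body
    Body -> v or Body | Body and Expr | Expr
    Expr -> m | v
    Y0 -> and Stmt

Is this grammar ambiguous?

Ambiguous

Witness: v or m

Derivation 1: Stmt ⇒ Body ⇒ v or Body ⇒ v or Expr ⇒ v or m
Derivation 2: Stmt ⇒ Stmt or Body ⇒ Body or Body ⇒ Expr or Body ⇒ v or Body ⇒ v or Expr ⇒ v or m

Two distinct leftmost derivations for the same string.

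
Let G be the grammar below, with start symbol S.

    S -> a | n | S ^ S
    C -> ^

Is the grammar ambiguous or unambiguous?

Ambiguous

Witness: a ^ a ^ a

Derivation 1: S ⇒ S ^ S ⇒ a ^ S ⇒ a ^ S ^ S ⇒ a ^ a ^ S ⇒ a ^ a ^ a
Derivation 2: S ⇒ S ^ S ⇒ S ^ S ^ S ⇒ a ^ S ^ S ⇒ a ^ a ^ S ⇒ a ^ a ^ a

Two distinct leftmost derivations for the same string.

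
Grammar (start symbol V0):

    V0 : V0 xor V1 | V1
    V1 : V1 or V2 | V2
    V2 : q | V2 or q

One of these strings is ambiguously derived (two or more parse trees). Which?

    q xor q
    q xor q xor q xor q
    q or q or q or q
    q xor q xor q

q or q or q or q

q xor q: 1 tree
q xor q xor q xor q: 1 tree
q or q or q or q: 8 trees
q xor q xor q: 1 tree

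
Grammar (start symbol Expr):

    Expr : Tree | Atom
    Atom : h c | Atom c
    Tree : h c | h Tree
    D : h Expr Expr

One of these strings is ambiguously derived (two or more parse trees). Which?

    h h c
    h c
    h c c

h c

h h c: 1 tree
h c: 2 trees
h c c: 1 tree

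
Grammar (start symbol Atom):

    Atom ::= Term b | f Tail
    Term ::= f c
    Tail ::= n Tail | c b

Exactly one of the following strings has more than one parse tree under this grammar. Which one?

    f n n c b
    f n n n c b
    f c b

f c b

f n n c b: 1 tree
f n n n c b: 1 tree
f c b: 2 trees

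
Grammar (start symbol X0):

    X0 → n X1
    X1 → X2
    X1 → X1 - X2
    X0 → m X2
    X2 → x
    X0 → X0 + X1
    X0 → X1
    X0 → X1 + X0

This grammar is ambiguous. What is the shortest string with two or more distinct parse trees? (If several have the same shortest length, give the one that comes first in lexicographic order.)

x + x

length 1: no string has ≥2 trees
length 2: no string has ≥2 trees
length 3: x + x has 2 parse trees

Two derivations of x + x:
  X0 ⇒ X0 + X1 ⇒ X1 + X1 ⇒ X2 + X1 ⇒ x + X1 ⇒ x + X2 ⇒ x + x
  X0 ⇒ X1 + X0 ⇒ X2 + X0 ⇒ x + X0 ⇒ x + X1 ⇒ x + X2 ⇒ x + x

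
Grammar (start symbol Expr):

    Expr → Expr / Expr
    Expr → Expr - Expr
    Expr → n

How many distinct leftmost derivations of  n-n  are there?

Parse trees for n-n:
  [Expr [Expr n] - [Expr n]]

1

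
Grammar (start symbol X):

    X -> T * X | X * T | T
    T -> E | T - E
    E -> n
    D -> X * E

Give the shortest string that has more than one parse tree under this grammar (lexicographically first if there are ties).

n * n

length 1: no string has ≥2 trees
length 3: n * n has 2 parse trees

Two derivations of n * n:
  X ⇒ T * X ⇒ E * X ⇒ n * X ⇒ n * T ⇒ n * E ⇒ n * n
  X ⇒ X * T ⇒ T * T ⇒ E * T ⇒ n * T ⇒ n * E ⇒ n * n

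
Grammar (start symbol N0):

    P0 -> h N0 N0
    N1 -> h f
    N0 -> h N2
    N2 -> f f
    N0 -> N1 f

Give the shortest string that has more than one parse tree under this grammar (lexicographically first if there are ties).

length 3: h f f has 2 parse trees

Two derivations of h f f:
  N0 ⇒ h N2 ⇒ h f f
  N0 ⇒ N1 f ⇒ h f f

h f f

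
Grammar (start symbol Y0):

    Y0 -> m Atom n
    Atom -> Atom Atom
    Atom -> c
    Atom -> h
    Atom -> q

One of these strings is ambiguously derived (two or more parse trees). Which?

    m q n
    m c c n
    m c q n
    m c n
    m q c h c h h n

m q c h c h h n

m q n: 1 tree
m c c n: 1 tree
m c q n: 1 tree
m c n: 1 tree
m q c h c h h n: 42 trees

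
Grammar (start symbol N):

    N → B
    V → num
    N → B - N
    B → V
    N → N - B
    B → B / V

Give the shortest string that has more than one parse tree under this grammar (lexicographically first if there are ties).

length 1: no string has ≥2 trees
length 3: num - num has 2 parse trees

Two derivations of num - num:
  N ⇒ B - N ⇒ V - N ⇒ num - N ⇒ num - B ⇒ num - V ⇒ num - num
  N ⇒ N - B ⇒ B - B ⇒ V - B ⇒ num - B ⇒ num - V ⇒ num - num

num - num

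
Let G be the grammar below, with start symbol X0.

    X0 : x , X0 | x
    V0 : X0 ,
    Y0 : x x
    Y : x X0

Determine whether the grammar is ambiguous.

Unambiguous

(V0, Y0, Y are unreachable from X0, so their rules don't affect L(X0).) The reachable grammar is A → atom sep A | atom. Each atom is followed by either the separator (recurse) or end-of-string (stop) — no choice point.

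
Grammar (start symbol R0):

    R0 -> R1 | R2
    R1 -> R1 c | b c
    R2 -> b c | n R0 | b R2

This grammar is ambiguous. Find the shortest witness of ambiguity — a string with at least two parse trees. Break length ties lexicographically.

length 2: b c has 2 parse trees

Two derivations of b c:
  R0 ⇒ R1 ⇒ b c
  R0 ⇒ R2 ⇒ b c

b c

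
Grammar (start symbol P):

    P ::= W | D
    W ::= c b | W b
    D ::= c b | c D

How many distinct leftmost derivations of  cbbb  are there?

1

Parse trees for cbbb:
  [P [W [W [W c b] b] b]]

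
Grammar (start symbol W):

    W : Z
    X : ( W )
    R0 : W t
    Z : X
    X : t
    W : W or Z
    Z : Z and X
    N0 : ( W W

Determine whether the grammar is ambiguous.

(R0, N0 are unreachable from W, so their rules don't affect L(W).) The grammar is stratified — W handles 'or' (left-recursive), Z handles 'and', X atoms. Each operator has a fixed associativity and precedence level, so every string has one parse.

Unambiguous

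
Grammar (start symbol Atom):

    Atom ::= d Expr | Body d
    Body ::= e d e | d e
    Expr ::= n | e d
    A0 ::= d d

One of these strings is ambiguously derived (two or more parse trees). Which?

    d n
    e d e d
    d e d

d e d

d n: 1 tree
e d e d: 1 tree
d e d: 2 trees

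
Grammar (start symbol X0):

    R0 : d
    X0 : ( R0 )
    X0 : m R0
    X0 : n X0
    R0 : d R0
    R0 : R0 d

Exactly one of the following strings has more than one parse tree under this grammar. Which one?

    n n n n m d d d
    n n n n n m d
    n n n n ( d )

n n n n m d d d

n n n n m d d d: 4 trees
n n n n n m d: 1 tree
n n n n ( d ): 1 tree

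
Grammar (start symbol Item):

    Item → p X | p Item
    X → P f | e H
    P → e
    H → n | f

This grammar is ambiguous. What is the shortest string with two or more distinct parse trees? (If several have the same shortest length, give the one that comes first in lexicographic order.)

length 3: p e f has 2 parse trees

Two derivations of p e f:
  Item ⇒ p X ⇒ p P f ⇒ p e f
  Item ⇒ p X ⇒ p e H ⇒ p e f

p e f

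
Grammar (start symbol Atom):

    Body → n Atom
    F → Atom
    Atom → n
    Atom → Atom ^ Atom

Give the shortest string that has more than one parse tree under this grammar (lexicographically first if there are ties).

n ^ n ^ n

length 1: no string has ≥2 trees
length 3: no string has ≥2 trees
length 5: n ^ n ^ n has 2 parse trees

Two derivations of n ^ n ^ n:
  Atom ⇒ Atom ^ Atom ⇒ n ^ Atom ⇒ n ^ Atom ^ Atom ⇒ n ^ n ^ Atom ⇒ n ^ n ^ n
  Atom ⇒ Atom ^ Atom ⇒ Atom ^ Atom ^ Atom ⇒ n ^ Atom ^ Atom ⇒ n ^ n ^ Atom ⇒ n ^ n ^ n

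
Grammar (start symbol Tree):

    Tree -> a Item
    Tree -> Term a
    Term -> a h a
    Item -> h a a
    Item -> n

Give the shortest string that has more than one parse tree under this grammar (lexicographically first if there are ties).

length 2: no string has ≥2 trees
length 4: a h a a has 2 parse trees

Two derivations of a h a a:
  Tree ⇒ a Item ⇒ a h a a
  Tree ⇒ Term a ⇒ a h a a

a h a a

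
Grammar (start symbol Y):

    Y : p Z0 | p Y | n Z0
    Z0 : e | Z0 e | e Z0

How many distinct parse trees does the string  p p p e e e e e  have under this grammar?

Parse trees for p p p e e e e e (showing first 6 of 16):
  [Y p [Y p [Y p [Z0 [Z0 [Z0 [Z0 [Z0 e] e] e] e] e]]]]
  [Y p [Y p [Y p [Z0 [Z0 [Z0 [Z0 e [Z0 e]] e] e] e]]]]
  [Y p [Y p [Y p [Z0 [Z0 [Z0 e [Z0 [Z0 e] e]] e] e]]]]
  [Y p [Y p [Y p [Z0 [Z0 [Z0 e [Z0 e [Z0 e]]] e] e]]]]
  [Y p [Y p [Y p [Z0 [Z0 e [Z0 [Z0 [Z0 e] e] e]] e]]]]
  [Y p [Y p [Y p [Z0 [Z0 e [Z0 [Z0 e [Z0 e]] e]] e]]]]

16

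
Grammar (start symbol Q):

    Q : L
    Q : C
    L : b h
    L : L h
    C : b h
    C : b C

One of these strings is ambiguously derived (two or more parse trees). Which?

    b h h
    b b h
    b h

b h h: 1 tree
b b h: 1 tree
b h: 2 trees

b h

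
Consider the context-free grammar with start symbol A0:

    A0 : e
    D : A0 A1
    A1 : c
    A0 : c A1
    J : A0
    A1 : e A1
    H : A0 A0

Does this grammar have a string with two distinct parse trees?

(H, J, D are unreachable from A0, so their rules don't affect L(A0).) Each reachable nonterminal has at most one production per leading terminal, and all productions are right-linear; the derivation is determined token-by-token.

Unambiguous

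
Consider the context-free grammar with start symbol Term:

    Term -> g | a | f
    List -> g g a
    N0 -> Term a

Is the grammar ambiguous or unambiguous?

(List, N0 are unreachable from Term, so their rules don't affect L(Term).) Each reachable nonterminal has at most one production per leading terminal, and all productions are right-linear; the derivation is determined token-by-token.

Unambiguous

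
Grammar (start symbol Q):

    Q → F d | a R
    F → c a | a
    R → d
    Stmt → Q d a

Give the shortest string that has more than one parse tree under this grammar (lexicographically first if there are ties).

a d

length 2: a d has 2 parse trees

Two derivations of a d:
  Q ⇒ F d ⇒ a d
  Q ⇒ a R ⇒ a d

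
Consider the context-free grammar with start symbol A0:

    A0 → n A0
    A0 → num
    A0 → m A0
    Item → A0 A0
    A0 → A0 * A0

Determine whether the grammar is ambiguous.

Ambiguous

Witness: m num * num

Derivation 1: A0 ⇒ m A0 ⇒ m A0 * A0 ⇒ m num * A0 ⇒ m num * num
Derivation 2: A0 ⇒ A0 * A0 ⇒ m A0 * A0 ⇒ m num * A0 ⇒ m num * num

Two distinct leftmost derivations for the same string.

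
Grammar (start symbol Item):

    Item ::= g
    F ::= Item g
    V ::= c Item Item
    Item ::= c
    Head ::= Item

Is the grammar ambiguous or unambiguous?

Unambiguous

Only Item is reachable from Item; ignoring the rest: Restricted to the reachable nonterminals, every rule has the form A → t or A → t B, and no two rules for the same A share a first terminal. The grammar encodes a DFA — one run per string.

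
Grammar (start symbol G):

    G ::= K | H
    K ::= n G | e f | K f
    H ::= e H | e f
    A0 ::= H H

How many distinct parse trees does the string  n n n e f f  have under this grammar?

Parse trees for n n n e f f:
  [G [K n [G [K n [G [K n [G [K [K e f] f]]]]]]]]
  [G [K n [G [K n [G [K [K n [G [K e f]]] f]]]]]]
  [G [K n [G [K n [G [K [K n [G [H e f]]] f]]]]]]
  [G [K n [G [K [K n [G [K n [G [K e f]]]]] f]]]]
  [G [K n [G [K [K n [G [K n [G [H e f]]]]] f]]]]
  [G [K [K n [G [K n [G [K n [G [K e f]]]]]]] f]]
  [G [K [K n [G [K n [G [K n [G [H e f]]]]]]] f]]

7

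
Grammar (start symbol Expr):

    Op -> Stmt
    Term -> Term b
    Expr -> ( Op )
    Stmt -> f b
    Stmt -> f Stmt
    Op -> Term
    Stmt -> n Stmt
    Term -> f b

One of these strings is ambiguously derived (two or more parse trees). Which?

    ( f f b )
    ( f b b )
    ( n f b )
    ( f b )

( f f b ): 1 tree
( f b b ): 1 tree
( n f b ): 1 tree
( f b ): 2 trees

( f b )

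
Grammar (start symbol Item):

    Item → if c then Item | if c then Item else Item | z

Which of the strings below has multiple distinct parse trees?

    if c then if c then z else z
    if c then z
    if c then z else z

if c then if c then z else z: 2 trees
if c then z: 1 tree
if c then z else z: 1 tree

if c then if c then z else z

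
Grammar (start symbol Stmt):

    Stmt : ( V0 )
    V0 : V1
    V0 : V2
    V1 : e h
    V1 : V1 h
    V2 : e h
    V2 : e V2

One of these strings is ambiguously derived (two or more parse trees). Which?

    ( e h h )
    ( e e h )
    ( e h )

( e h )

( e h h ): 1 tree
( e e h ): 1 tree
( e h ): 2 trees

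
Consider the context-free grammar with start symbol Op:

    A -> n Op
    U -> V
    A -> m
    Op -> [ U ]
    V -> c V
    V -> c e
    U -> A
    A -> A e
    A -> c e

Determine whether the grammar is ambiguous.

Witness: [ c e ]

Derivation 1: Op ⇒ [ U ] ⇒ [ V ] ⇒ [ c e ]
Derivation 2: Op ⇒ [ U ] ⇒ [ A ] ⇒ [ c e ]

Two distinct leftmost derivations for the same string.

Ambiguous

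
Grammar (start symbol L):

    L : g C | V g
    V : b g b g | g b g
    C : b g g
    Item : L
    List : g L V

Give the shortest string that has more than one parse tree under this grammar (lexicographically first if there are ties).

length 4: g b g g has 2 parse trees

Two derivations of g b g g:
  L ⇒ g C ⇒ g b g g
  L ⇒ V g ⇒ g b g g

g b g g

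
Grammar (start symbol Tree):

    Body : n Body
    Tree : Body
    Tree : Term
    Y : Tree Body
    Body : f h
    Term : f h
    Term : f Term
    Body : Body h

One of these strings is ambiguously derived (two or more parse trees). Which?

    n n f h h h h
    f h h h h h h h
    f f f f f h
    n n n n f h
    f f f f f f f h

n n f h h h h

n n f h h h h: 10 trees
f h h h h h h h: 1 tree
f f f f f h: 1 tree
n n n n f h: 1 tree
f f f f f f f h: 1 tree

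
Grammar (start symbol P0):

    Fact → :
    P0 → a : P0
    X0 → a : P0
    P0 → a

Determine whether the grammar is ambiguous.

Unambiguous

Only P0 is reachable from P0; ignoring the rest: The reachable grammar is A → atom sep A | atom. Each atom is followed by either the separator (recurse) or end-of-string (stop) — no choice point.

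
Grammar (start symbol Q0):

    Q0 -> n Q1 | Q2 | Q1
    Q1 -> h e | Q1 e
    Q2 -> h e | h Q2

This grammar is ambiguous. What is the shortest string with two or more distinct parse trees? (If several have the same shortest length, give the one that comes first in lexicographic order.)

h e

length 2: h e has 2 parse trees

Two derivations of h e:
  Q0 ⇒ Q2 ⇒ h e
  Q0 ⇒ Q1 ⇒ h e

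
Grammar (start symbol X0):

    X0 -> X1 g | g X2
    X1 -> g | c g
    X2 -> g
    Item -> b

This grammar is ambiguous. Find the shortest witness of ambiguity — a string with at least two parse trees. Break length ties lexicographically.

length 2: g g has 2 parse trees

Two derivations of g g:
  X0 ⇒ X1 g ⇒ g g
  X0 ⇒ g X2 ⇒ g g

g g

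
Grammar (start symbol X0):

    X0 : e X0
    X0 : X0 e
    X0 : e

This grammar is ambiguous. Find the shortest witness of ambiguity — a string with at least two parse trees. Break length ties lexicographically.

e e

length 1: no string has ≥2 trees
length 2: e e has 2 parse trees

Two derivations of e e:
  X0 ⇒ e X0 ⇒ e e
  X0 ⇒ X0 e ⇒ e e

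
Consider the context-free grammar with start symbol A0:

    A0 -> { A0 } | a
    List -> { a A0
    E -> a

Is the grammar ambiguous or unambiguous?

Unambiguous

Only A0 is reachable from A0; ignoring the rest: Each string is a nest of matched brackets around a single atom. An opening bracket forces the recursive rule; an atom forces the base rule.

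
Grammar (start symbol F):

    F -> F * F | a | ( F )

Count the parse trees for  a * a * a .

Parse trees for a * a * a:
  [F [F a] * [F [F a] * [F a]]]
  [F [F [F a] * [F a]] * [F a]]

2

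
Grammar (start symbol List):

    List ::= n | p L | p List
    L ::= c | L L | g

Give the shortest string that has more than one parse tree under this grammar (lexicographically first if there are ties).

length 1: no string has ≥2 trees
length 2: no string has ≥2 trees
length 3: no string has ≥2 trees
length 4: p c c c has 2 parse trees

Two derivations of p c c c:
  List ⇒ p L ⇒ p L L ⇒ p c L ⇒ p c L L ⇒ p c c L ⇒ p c c c
  List ⇒ p L ⇒ p L L ⇒ p L L L ⇒ p c L L ⇒ p c c L ⇒ p c c c

p c c c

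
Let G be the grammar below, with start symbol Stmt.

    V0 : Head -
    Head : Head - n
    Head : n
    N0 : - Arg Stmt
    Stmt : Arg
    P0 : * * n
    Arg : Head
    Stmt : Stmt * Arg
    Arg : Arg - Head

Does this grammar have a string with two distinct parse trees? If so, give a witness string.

Witness: n - n

Derivation 1: Stmt ⇒ Arg ⇒ Head ⇒ Head - n ⇒ n - n
Derivation 2: Stmt ⇒ Arg ⇒ Arg - Head ⇒ Head - Head ⇒ n - Head ⇒ n - n

Two distinct leftmost derivations for the same string.

Ambiguous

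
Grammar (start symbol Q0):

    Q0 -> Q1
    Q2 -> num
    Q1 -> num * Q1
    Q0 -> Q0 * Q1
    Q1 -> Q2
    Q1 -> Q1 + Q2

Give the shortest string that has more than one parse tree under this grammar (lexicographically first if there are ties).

length 1: no string has ≥2 trees
length 3: num * num has 2 parse trees

Two derivations of num * num:
  Q0 ⇒ Q1 ⇒ num * Q1 ⇒ num * Q2 ⇒ num * num
  Q0 ⇒ Q0 * Q1 ⇒ Q1 * Q1 ⇒ Q2 * Q1 ⇒ num * Q1 ⇒ num * Q2 ⇒ num * num

num * num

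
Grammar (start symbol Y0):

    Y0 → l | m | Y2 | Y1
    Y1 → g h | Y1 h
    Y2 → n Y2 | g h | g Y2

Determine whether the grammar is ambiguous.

Ambiguous

Witness: g h

Derivation 1: Y0 ⇒ Y2 ⇒ g h
Derivation 2: Y0 ⇒ Y1 ⇒ g h

Two distinct leftmost derivations for the same string.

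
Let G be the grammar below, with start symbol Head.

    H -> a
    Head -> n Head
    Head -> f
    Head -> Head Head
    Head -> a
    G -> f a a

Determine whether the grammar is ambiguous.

Ambiguous

Witness: a a a

Derivation 1: Head ⇒ Head Head ⇒ Head Head Head ⇒ a Head Head ⇒ a a Head ⇒ a a a
Derivation 2: Head ⇒ Head Head ⇒ a Head ⇒ a Head Head ⇒ a a Head ⇒ a a a

Two distinct leftmost derivations for the same string.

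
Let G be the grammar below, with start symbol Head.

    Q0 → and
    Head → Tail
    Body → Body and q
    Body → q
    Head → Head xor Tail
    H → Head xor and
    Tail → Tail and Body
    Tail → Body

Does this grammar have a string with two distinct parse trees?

Witness: q and q

Derivation 1: Head ⇒ Tail ⇒ Tail and Body ⇒ Body and Body ⇒ q and Body ⇒ q and q
Derivation 2: Head ⇒ Tail ⇒ Body ⇒ Body and q ⇒ q and q

Two distinct leftmost derivations for the same string.

Ambiguous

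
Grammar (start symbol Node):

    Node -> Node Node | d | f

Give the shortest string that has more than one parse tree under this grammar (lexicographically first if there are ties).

d d d

length 1: no string has ≥2 trees
length 2: no string has ≥2 trees
length 3: d d d has 2 parse trees

Two derivations of d d d:
  Node ⇒ Node Node ⇒ Node Node Node ⇒ d Node Node ⇒ d d Node ⇒ d d d
  Node ⇒ Node Node ⇒ d Node ⇒ d Node Node ⇒ d d Node ⇒ d d d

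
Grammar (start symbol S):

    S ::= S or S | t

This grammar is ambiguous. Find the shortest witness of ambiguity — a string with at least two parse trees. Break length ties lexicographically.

t or t or t

length 1: no string has ≥2 trees
length 3: no string has ≥2 trees
length 5: t or t or t has 2 parse trees

Two derivations of t or t or t:
  S ⇒ S or S ⇒ S or S or S ⇒ t or S or S ⇒ t or t or S ⇒ t or t or t
  S ⇒ S or S ⇒ t or S ⇒ t or S or S ⇒ t or t or S ⇒ t or t or t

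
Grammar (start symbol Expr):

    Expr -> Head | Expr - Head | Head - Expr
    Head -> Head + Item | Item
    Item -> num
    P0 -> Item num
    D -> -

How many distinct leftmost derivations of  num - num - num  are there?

4

Parse trees for num - num - num:
  [Expr [Expr [Expr [Head [Item num]]] - [Head [Item num]]] - [Head [Item num]]]
  [Expr [Expr [Head [Item num]] - [Expr [Head [Item num]]]] - [Head [Item num]]]
  [Expr [Head [Item num]] - [Expr [Expr [Head [Item num]]] - [Head [Item num]]]]
  [Expr [Head [Item num]] - [Expr [Head [Item num]] - [Expr [Head [Item num]]]]]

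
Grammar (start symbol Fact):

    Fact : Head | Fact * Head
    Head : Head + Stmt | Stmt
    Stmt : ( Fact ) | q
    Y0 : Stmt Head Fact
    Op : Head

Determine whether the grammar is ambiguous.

Unambiguous

Only Fact, Head, Stmt are reachable from Fact; ignoring the rest: The grammar is stratified — Fact handles '*' (left-recursive), Head handles '+', Stmt atoms. Each operator has a fixed associativity and precedence level, so every string has one parse.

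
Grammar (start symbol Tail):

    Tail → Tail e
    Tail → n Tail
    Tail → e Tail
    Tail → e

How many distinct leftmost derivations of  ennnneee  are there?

29

Parse trees for ennnneee (showing first 6 of 29):
  [Tail [Tail [Tail e [Tail n [Tail n [Tail n [Tail n [Tail e]]]]]] e] e]
  [Tail [Tail e [Tail [Tail n [Tail n [Tail n [Tail n [Tail e]]]]] e]] e]
  [Tail [Tail e [Tail n [Tail [Tail n [Tail n [Tail n [Tail e]]]] e]]] e]
  [Tail [Tail e [Tail n [Tail n [Tail [Tail n [Tail n [Tail e]]] e]]]] e]
  [Tail [Tail e [Tail n [Tail n [Tail n [Tail [Tail n [Tail e]] e]]]]] e]
  [Tail [Tail e [Tail n [Tail n [Tail n [Tail n [Tail [Tail e] e]]]]]] e]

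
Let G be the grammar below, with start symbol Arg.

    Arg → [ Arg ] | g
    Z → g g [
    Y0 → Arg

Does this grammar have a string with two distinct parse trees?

Unambiguous

Only Arg is reachable from Arg; ignoring the rest: Each string is a nest of matched brackets around a single atom. An opening bracket forces the recursive rule; an atom forces the base rule.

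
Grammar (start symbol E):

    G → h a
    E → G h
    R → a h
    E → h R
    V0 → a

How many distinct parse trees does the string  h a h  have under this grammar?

Parse trees for h a h:
  [E [G h a] h]
  [E h [R a h]]

2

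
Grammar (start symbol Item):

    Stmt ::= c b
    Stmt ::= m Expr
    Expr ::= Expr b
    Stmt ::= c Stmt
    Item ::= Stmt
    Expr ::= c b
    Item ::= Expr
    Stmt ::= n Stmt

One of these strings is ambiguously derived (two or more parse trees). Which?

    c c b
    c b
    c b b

c b

c c b: 1 tree
c b: 2 trees
c b b: 1 tree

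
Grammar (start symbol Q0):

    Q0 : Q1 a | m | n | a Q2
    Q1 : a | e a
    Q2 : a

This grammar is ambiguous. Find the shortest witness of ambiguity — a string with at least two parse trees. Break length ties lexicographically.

length 1: no string has ≥2 trees
length 2: a a has 2 parse trees

Two derivations of a a:
  Q0 ⇒ Q1 a ⇒ a a
  Q0 ⇒ a Q2 ⇒ a a

a a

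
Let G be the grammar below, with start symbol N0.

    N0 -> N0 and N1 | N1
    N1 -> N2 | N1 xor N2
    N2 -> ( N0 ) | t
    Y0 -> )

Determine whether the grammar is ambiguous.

Only N0, N1, N2 are reachable from N0; ignoring the rest: This is a standard precedence ladder (N0 over N1 over N2), with each level left-recursive on its own operator ('and' at N0, 'xor' at N1). That structure is LR(1), hence unambiguous.

Unambiguous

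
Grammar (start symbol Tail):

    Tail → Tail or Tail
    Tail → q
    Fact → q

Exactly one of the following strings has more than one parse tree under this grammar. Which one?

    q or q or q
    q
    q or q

q or q or q: 2 trees
q: 1 tree
q or q: 1 tree

q or q or q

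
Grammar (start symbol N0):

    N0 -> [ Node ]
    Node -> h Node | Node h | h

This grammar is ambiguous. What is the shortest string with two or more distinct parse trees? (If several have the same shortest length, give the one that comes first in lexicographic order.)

length 3: no string has ≥2 trees
length 4: [ h h ] has 2 parse trees

Two derivations of [ h h ]:
  N0 ⇒ [ Node ] ⇒ [ h Node ] ⇒ [ h h ]
  N0 ⇒ [ Node ] ⇒ [ Node h ] ⇒ [ h h ]

[ h h ]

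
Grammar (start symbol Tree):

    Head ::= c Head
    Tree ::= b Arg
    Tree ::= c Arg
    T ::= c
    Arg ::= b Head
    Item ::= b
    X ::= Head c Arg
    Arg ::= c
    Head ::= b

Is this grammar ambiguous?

(Item, T, X are unreachable from Tree, so their rules don't affect L(Tree).) Each reachable nonterminal has at most one production per leading terminal, and all productions are right-linear; the derivation is determined token-by-token.

Unambiguous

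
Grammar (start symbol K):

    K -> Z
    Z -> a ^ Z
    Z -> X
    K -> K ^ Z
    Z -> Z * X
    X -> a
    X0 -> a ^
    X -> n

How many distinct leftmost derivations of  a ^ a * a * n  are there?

Parse trees for a ^ a * a * n:
  [K [Z a ^ [Z [Z [Z [X a]] * [X a]] * [X n]]]]
  [K [Z [Z a ^ [Z [Z [X a]] * [X a]]] * [X n]]]
  [K [Z [Z [Z a ^ [Z [X a]]] * [X a]] * [X n]]]
  [K [K [Z [X a]]] ^ [Z [Z [Z [X a]] * [X a]] * [X n]]]

4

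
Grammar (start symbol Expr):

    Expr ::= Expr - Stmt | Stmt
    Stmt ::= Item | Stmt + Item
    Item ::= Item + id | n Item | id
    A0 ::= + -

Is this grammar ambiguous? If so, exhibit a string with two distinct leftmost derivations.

Witness: id + id

Derivation 1: Expr ⇒ Stmt ⇒ Item ⇒ Item + id ⇒ id + id
Derivation 2: Expr ⇒ Stmt ⇒ Stmt + Item ⇒ Item + Item ⇒ id + Item ⇒ id + id

Two distinct leftmost derivations for the same string.

Ambiguous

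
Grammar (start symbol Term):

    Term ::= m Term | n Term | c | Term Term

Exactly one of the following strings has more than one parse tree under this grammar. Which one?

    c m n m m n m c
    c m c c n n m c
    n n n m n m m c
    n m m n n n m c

c m n m m n m c: 1 tree
c m c c n n m c: 9 trees
n n n m n m m c: 1 tree
n m m n n n m c: 1 tree

c m c c n n m c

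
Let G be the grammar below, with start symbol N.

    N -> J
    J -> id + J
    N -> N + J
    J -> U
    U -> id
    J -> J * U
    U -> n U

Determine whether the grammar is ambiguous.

Witness: id + id

Derivation 1: N ⇒ J ⇒ id + J ⇒ id + U ⇒ id + id
Derivation 2: N ⇒ N + J ⇒ J + J ⇒ U + J ⇒ id + J ⇒ id + U ⇒ id + id

Two distinct leftmost derivations for the same string.

Ambiguous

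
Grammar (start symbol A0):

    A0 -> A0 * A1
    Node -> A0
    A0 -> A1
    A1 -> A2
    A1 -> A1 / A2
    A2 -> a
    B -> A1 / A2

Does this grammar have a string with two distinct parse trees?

Unambiguous

Only A0, A1, A2 are reachable from A0; ignoring the rest: A0 → A0 * A1 | A1  ;  A1 → A1 / A2 | A2  — a left-associative chain with A2 at the bottom. Each string factors uniquely by precedence.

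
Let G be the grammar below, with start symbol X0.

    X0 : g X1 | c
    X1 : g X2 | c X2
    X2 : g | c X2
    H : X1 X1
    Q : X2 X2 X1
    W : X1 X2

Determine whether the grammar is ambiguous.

(H, Q, W are unreachable from X0, so their rules don't affect L(X0).) The reachable rules are right-linear with at most one rule per (nonterminal, next-terminal) pair. Each input token forces the next rule, so parsing is deterministic.

Unambiguous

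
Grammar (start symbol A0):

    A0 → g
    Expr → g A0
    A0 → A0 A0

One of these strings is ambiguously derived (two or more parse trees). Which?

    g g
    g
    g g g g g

g g: 1 tree
g: 1 tree
g g g g g: 14 trees

g g g g g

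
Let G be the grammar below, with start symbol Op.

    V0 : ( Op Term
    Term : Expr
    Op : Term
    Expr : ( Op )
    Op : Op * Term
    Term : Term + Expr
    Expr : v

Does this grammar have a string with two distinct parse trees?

(V0 is unreachable from Op, so its rules don't affect L(Op).) The grammar is stratified — Op handles '*' (left-recursive), Term handles '+', Expr atoms. Each operator has a fixed associativity and precedence level, so every string has one parse.

Unambiguous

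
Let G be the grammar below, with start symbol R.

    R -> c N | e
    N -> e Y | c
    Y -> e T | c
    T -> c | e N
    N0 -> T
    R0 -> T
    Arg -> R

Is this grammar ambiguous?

Only R, N, Y, T are reachable from R; ignoring the rest: Each reachable nonterminal has at most one production per leading terminal, and all productions are right-linear; the derivation is determined token-by-token.

Unambiguous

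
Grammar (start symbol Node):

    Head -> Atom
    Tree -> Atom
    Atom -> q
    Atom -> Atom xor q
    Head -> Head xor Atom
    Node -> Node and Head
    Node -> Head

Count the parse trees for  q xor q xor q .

Parse trees for q xor q xor q:
  [Node [Head [Atom [Atom [Atom q] xor q] xor q]]]
  [Node [Head [Head [Atom q]] xor [Atom [Atom q] xor q]]]
  [Node [Head [Head [Atom [Atom q] xor q]] xor [Atom q]]]
  [Node [Head [Head [Head [Atom q]] xor [Atom q]] xor [Atom q]]]

4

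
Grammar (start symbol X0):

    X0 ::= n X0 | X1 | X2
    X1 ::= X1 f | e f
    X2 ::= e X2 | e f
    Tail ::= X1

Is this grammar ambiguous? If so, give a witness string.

Witness: e f

Derivation 1: X0 ⇒ X1 ⇒ e f
Derivation 2: X0 ⇒ X2 ⇒ e f

Two distinct leftmost derivations for the same string.

Ambiguous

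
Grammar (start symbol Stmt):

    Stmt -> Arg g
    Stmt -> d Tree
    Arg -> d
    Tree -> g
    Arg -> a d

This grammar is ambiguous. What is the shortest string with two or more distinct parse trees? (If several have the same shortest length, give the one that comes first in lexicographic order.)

d g

length 2: d g has 2 parse trees

Two derivations of d g:
  Stmt ⇒ Arg g ⇒ d g
  Stmt ⇒ d Tree ⇒ d g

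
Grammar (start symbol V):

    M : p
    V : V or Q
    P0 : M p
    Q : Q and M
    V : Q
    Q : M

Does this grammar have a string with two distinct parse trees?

Unambiguous

(P0 is unreachable from V, so its rules don't affect L(V).) This is a standard precedence ladder (V over Q over M), with each level left-recursive on its own operator ('or' at V, 'and' at Q). That structure is LR(1), hence unambiguous.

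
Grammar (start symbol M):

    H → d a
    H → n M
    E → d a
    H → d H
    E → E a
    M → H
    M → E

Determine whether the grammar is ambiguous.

Ambiguous

Witness: d a

Derivation 1: M ⇒ H ⇒ d a
Derivation 2: M ⇒ E ⇒ d a

Two distinct leftmost derivations for the same string.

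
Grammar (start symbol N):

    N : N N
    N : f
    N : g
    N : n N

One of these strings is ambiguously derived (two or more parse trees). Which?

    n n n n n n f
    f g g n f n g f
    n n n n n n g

n n n n n n f: 1 tree
f g g n f n g f: 85 trees
n n n n n n g: 1 tree

f g g n f n g f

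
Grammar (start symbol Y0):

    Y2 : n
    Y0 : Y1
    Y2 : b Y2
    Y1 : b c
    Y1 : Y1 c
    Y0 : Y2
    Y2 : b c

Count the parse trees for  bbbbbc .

Parse trees for bbbbbc:
  [Y0 [Y2 b [Y2 b [Y2 b [Y2 b [Y2 b c]]]]]]

1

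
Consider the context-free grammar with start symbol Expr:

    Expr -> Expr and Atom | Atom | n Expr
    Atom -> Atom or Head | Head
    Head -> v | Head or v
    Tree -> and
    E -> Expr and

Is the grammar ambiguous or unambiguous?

Witness: v or v

Derivation 1: Expr ⇒ Atom ⇒ Atom or Head ⇒ Head or Head ⇒ v or Head ⇒ v or v
Derivation 2: Expr ⇒ Atom ⇒ Head ⇒ Head or v ⇒ v or v

Two distinct leftmost derivations for the same string.

Ambiguous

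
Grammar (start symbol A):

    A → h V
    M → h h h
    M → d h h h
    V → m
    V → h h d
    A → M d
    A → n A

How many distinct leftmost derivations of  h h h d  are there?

Parse trees for h h h d:
  [A h [V h h d]]
  [A [M h h h] d]

2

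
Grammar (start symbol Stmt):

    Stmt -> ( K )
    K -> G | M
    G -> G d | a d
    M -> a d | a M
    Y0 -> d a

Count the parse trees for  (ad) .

Parse trees for (ad):
  [Stmt ( [K [G a d]] )]
  [Stmt ( [K [M a d]] )]

2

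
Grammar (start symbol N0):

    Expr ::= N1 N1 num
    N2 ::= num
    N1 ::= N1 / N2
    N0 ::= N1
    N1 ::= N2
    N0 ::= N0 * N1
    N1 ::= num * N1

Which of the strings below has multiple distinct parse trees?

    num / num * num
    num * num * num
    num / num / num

num / num * num: 1 tree
num * num * num: 4 trees
num / num / num: 1 tree

num * num * num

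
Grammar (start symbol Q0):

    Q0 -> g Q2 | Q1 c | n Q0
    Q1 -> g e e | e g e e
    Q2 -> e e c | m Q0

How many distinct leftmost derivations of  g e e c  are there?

Parse trees for g e e c:
  [Q0 g [Q2 e e c]]
  [Q0 [Q1 g e e] c]

2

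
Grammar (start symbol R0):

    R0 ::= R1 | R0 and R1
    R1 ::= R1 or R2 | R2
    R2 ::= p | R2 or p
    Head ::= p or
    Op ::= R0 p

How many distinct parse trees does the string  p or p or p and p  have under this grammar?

Parse trees for p or p or p and p:
  [R0 [R0 [R1 [R1 [R2 p]] or [R2 [R2 p] or p]]] and [R1 [R2 p]]]
  [R0 [R0 [R1 [R1 [R1 [R2 p]] or [R2 p]] or [R2 p]]] and [R1 [R2 p]]]
  [R0 [R0 [R1 [R1 [R2 [R2 p] or p]] or [R2 p]]] and [R1 [R2 p]]]
  [R0 [R0 [R1 [R2 [R2 [R2 p] or p] or p]]] and [R1 [R2 p]]]

4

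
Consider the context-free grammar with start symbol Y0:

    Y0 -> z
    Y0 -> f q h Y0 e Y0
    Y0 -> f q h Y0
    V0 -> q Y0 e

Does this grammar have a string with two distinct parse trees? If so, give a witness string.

Ambiguous

Witness: f q h f q h z e z

Derivation 1: Y0 ⇒ f q h Y0 e Y0 ⇒ f q h f q h Y0 e Y0 ⇒ f q h f q h z e Y0 ⇒ f q h f q h z e z
Derivation 2: Y0 ⇒ f q h Y0 ⇒ f q h f q h Y0 e Y0 ⇒ f q h f q h z e Y0 ⇒ f q h f q h z e z

Two distinct leftmost derivations for the same string.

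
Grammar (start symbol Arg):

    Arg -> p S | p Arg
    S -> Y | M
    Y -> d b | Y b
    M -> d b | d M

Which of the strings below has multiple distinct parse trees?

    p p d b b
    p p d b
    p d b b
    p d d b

p p d b

p p d b b: 1 tree
p p d b: 2 trees
p d b b: 1 tree
p d d b: 1 tree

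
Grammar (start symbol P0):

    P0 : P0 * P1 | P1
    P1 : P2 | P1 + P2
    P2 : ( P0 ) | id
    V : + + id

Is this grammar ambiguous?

Unambiguous

(V is unreachable from P0, so its rules don't affect L(P0).) P0 → P0 * P1 | P1  ;  P1 → P1 + P2 | P2  — a left-associative chain with P2 at the bottom. Each string factors uniquely by precedence.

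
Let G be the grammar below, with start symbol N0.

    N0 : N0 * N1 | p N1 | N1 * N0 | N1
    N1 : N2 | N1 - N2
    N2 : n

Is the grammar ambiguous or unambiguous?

Witness: n * n

Derivation 1: N0 ⇒ N0 * N1 ⇒ N1 * N1 ⇒ N2 * N1 ⇒ n * N1 ⇒ n * N2 ⇒ n * n
Derivation 2: N0 ⇒ N1 * N0 ⇒ N2 * N0 ⇒ n * N0 ⇒ n * N1 ⇒ n * N2 ⇒ n * n

Two distinct leftmost derivations for the same string.

Ambiguous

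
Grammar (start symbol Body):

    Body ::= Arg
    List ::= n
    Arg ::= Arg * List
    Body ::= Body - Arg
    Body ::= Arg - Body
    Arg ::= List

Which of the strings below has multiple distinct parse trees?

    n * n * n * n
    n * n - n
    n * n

n * n * n * n: 1 tree
n * n - n: 2 trees
n * n: 1 tree

n * n - n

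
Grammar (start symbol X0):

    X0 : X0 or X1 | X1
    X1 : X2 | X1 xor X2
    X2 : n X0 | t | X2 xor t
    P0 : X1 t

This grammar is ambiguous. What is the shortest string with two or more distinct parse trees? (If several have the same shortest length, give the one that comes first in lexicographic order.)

length 1: no string has ≥2 trees
length 2: no string has ≥2 trees
length 3: t xor t has 2 parse trees

Two derivations of t xor t:
  X0 ⇒ X1 ⇒ X2 ⇒ X2 xor t ⇒ t xor t
  X0 ⇒ X1 ⇒ X1 xor X2 ⇒ X2 xor X2 ⇒ t xor X2 ⇒ t xor t

t xor t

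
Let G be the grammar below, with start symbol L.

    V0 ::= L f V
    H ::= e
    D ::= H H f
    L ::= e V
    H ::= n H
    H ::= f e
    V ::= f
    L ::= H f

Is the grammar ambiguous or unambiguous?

Witness: e f

Derivation 1: L ⇒ e V ⇒ e f
Derivation 2: L ⇒ H f ⇒ e f

Two distinct leftmost derivations for the same string.

Ambiguous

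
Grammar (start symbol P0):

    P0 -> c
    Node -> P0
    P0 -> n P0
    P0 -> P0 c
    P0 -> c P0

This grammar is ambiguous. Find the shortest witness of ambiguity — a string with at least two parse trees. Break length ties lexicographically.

c c

length 1: no string has ≥2 trees
length 2: c c has 2 parse trees

Two derivations of c c:
  P0 ⇒ P0 c ⇒ c c
  P0 ⇒ c P0 ⇒ c c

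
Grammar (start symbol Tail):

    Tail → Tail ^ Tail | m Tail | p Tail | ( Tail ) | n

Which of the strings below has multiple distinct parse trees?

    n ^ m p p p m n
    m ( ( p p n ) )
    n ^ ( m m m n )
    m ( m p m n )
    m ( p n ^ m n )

n ^ m p p p m n: 1 tree
m ( ( p p n ) ): 1 tree
n ^ ( m m m n ): 1 tree
m ( m p m n ): 1 tree
m ( p n ^ m n ): 2 trees

m ( p n ^ m n )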